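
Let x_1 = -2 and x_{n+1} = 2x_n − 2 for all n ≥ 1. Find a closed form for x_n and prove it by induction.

Claim: x_n = -2^{n+1} + 2.

Base case: x_1 = -2, and -2^{1+1} + 2 = -4 + 2 = -2.
Assume x_r = -2^{r+1} + 2 for some r ≥ 1.
Then x_{r+1} = 2x_r − 2 = 2·(-2^{r+1} + 2) − 2 = -2^{r+2} + 4 − 2 = -2^{r+2} + 2.
Hence x_n = -2^{n+1} + 2 for every n ≥ 1, by induction.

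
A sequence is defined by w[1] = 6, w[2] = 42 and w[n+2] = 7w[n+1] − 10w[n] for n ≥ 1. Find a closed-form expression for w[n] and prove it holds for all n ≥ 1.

Claim: w[n] = 2·5^n − 2·2^n.

Base cases: w[1] = 6 and 2·5^1 − 2·2^1 = 6; w[2] = 42 and 2·5^2 − 2·2^2 = 42.
Assume w[j] = 2·5^j − 2·2^j for all 1 ≤ j ≤ r, where r ≥ 2.
Then w[r+1] = 7w[r] − 10w[r−1] = 7·(2·5^r − 2·2^r) − 10·(2·5^{r−1} − 2·2^{r−1}) = 2·(7·5 − 10)5^{r−1} − 2·(7·2 − 10)2^{r−1} = 50·5^{r−1} − 8·2^{r−1} = 2·5^{r+1} − 2·2^{r+1}.
By strong induction, w[n] = 2·5^n − 2·2^n for all n ≥ 1.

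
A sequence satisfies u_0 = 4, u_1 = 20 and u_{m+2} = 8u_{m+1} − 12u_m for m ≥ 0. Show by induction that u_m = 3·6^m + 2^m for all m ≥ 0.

Base cases: u_0 = 4 and 3·6^0 + 2^0 = 4; u_1 = 20 and 3·6^1 + 2^1 = 20.
Assume u_j = 3·6^j + 2^j for all 0 ≤ j ≤ r, where r ≥ 1.
Then u_{r+1} = 8u_r − 12u_{r−1} = 8·(3·6^r + 2^r) − 12·(3·6^{r−1} + 2^{r−1}) = 3·(8·6 − 12)6^{r−1} + (8·2 − 12)2^{r−1} = 108·6^{r−1} + 4·2^{r−1} = 3·6^{r+1} + 2^{r+1}.
This completes the inductive step, so u_m = 3·6^m + 2^m for all m ≥ 0.

u_m = 3·6^m + 2^m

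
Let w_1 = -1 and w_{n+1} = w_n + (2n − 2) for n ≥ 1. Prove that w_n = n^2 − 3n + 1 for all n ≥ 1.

Base case: w_1 = -1, and 1^2 − 3·1 + 1 = -1.
Assume w_j = j^2 − 3j + 1.
Then w_{j+1} = w_j + (2j − 2) = (j^2 − 3j + 1) + (2j − 2) = j^2 − j − 1,
and (j+1)^2 − 3·(j+1) + 1 = j^2 − j − 1.
This completes the inductive step, so w_n = n^2 − 3n + 1 for all n ≥ 1.

w_n = n^2 − 3n + 1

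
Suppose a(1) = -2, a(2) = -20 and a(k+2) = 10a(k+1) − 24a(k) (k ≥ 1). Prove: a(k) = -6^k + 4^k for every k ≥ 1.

Base cases: a(1) = -2 and -6^1 + 4^1 = -2; a(2) = -20 and -6^2 + 4^2 = -20.
Assume a(j) = -6^j + 4^j for all 1 ≤ j ≤ m, where m ≥ 2.
Then a(m+1) = 10a(m) − 24a(m−1) = 10·(-6^m + 4^m) − 24·(-6^{m−1} + 4^{m−1}) = -(10·6 − 24)6^{m−1} + (10·4 − 24)4^{m−1} = -36·6^{m−1} + 16·4^{m−1} = -6^{m+1} + 4^{m+1}.
Hence a(k) = -6^k + 4^k for every k ≥ 1, by strong induction.

a(k) = -6^k + 4^k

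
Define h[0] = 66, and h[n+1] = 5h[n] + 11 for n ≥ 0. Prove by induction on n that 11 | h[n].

Base case: h[0] = 66 = 11·6, so 11 | h[0].
Assume 11 | h[k], so h[k] = 11t for some integer t.
Then h[k+1] = 5h[k] + 11 = 5·(11t) + 11 = 11(5t + 1), so 11 | h[k+1].
So the property holds for k+1, and by induction 11 | h[n] for all n ≥ 0.

11 | h[n]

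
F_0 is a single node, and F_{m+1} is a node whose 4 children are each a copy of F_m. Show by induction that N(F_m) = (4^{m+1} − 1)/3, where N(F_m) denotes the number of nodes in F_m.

Base case: N(F_0) = 1, and (4^{0+1} − 1)/3 = 1.
Assume N(F_j) = (4^{j+1} − 1)/3.
Then N(F_{j+1}) = 1 + 4N(F_j) = 1 + 4·(4^{j+1} − 1)/3 = 1 + (4^{j+2} − 4)/3 = (3 + 4^{j+2} − 4)/3 = (4^{j+2} − 1)/3.
This completes the inductive step, so N(F_m) = (4^{m+1} − 1)/3 for all m ≥ 0.

N(F_m) = (4^{m+1} − 1)/3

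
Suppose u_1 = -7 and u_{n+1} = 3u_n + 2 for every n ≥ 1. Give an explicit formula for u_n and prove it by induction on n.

Claim: u_n = -2·3^n − 1.

Base case: u_1 = -7, and -2·3^1 − 1 = -6 − 1 = -7.
Assume u_j = -2·3^j − 1 for some j ≥ 1.
Then u_{j+1} = 3u_j + 2 = 3·(-2·3^j − 1) + 2 = -6·3^j − 3 + 2 = -2·3^{j+1} − 1.
By induction, u_n = -2·3^n − 1 for all n ≥ 1.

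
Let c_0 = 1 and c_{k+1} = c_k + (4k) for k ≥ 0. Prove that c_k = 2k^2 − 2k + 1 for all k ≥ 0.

Base case: c_0 = 1, and 2·0^2 − 2·0 + 1 = 1.
Assume c_m = 2m^2 − 2m + 1.
Then c_{m+1} = c_m + (4m) = (2m^2 − 2m + 1) + (4m) = 2m^2 + 2m + 1,
and 2·(m+1)^2 − 2·(m+1) + 1 = 2m^2 + 2m + 1.
Hence c_k = 2k^2 − 2k + 1 for every k ≥ 0, by induction.

c_k = 2k^2 − 2k + 1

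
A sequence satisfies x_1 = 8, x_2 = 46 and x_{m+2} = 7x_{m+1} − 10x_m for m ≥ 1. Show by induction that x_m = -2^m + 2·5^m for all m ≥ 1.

Base cases: x_1 = 8 and -2^1 + 2·5^1 = 8; x_2 = 46 and -2^2 + 2·5^2 = 46.
Assume x_j = -2^j + 2·5^j for all 1 ≤ j ≤ r, where r ≥ 2.
Then x_{r+1} = 7x_r − 10x_{r−1} = 7·(-2^r + 2·5^r) − 10·(-2^{r−1} + 2·5^{r−1}) = -(7·2 − 10)2^{r−1} + 2·(7·5 − 10)5^{r−1} = -4·2^{r−1} + 50·5^{r−1} = -2^{r+1} + 2·5^{r+1}.
Hence x_m = -2^m + 2·5^m for every m ≥ 1, by strong induction.

x_m = -2^m + 2·5^m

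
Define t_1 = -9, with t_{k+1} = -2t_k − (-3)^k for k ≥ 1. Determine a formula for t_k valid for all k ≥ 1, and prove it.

Claim: t_k = 3·(-2)^k + (-3)^k.

Base case: t_1 = -9, and 3·(-2)^1 + (-3)^1 = -6 − 3 = -9.
Assume t_m = 3·(-2)^m + (-3)^m for some m ≥ 1.
Then t_{m+1} = -2t_m − (-3)^m = -2·(3·(-2)^m + (-3)^m) − (-3)^m = 3·(-2)^{m+1} − 2·(-3)^m − (-3)^m = 3·(-2)^{m+1} − 3·(-3)^m = 3·(-2)^{m+1} + (-3)^{m+1}.
So the formula holds for m+1, and by induction t_k = 3·(-2)^k + (-3)^k for all k ≥ 1.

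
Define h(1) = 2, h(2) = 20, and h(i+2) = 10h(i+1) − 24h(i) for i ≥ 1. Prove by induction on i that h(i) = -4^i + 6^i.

Base cases: h(1) = 2 and -4^1 + 6^1 = 2; h(2) = 20 and -4^2 + 6^2 = 20.
Assume h(j) = -4^j + 6^j for all 1 ≤ j ≤ k, where k ≥ 2.
Then h(k+1) = 10h(k) − 24h(k−1) = 10·(-4^k + 6^k) − 24·(-4^{k−1} + 6^{k−1}) = -(10·4 − 24)4^{k−1} + (10·6 − 24)6^{k−1} = -16·4^{k−1} + 36·6^{k−1} = -4^{k+1} + 6^{k+1}.
By strong induction, h(i) = -4^i + 6^i for all i ≥ 1.

h(i) = -4^i + 6^i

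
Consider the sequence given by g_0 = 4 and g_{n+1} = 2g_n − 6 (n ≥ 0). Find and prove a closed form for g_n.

Claim: g_n = -2^{n+1} + 6.

Base case: g_0 = 4, and -2^{0+1} + 6 = -2 + 6 = 4.
Assume g_r = -2^{r+1} + 6 for some r ≥ 0.
Then g_{r+1} = 2g_r − 6 = 2·(-2^{r+1} + 6) − 6 = -2^{r+2} + 12 − 6 = -2^{r+2} + 6.
By induction, g_n = -2^{n+1} + 6 for all n ≥ 0.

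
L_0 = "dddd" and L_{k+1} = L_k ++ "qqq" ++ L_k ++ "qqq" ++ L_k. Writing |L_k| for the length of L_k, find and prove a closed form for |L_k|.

Claim: |L_k| = 7·3^k − 3.

Base case: |L_0| = 4, and 7·3^0 − 3 = 4.
Assume |L_j| = 7·3^j − 3.
Then |L_{j+1}| = 3|L_j| + 6 = 3(7·3^j − 3) + 6 = 7·3^{j+1} − 9 + 6 = 7·3^{j+1} − 3.
So the formula holds for j+1, and by induction |L_k| = 7·3^k − 3 for all k ≥ 0.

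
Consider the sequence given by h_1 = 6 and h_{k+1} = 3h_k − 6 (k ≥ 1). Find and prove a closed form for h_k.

Claim: h_k = 3^k + 3.

Base case: h_1 = 6, and 3^1 + 3 = 3 + 3 = 6.
Assume h_m = 3^m + 3 for some m ≥ 1.
Then h_{m+1} = 3h_m − 6 = 3·(3^m + 3) − 6 = 3^{m+1} + 9 − 6 = 3^{m+1} + 3.
Hence h_k = 3^k + 3 for every k ≥ 1, by induction.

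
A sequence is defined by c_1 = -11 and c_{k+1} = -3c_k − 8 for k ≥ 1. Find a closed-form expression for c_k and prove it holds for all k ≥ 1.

Claim: c_k = 3·(-3)^k − 2.

Base case: c_1 = -11, and 3·(-3)^1 − 2 = -9 − 2 = -11.
Assume c_j = 3·(-3)^j − 2 for some j ≥ 1.
Then c_{j+1} = -3c_j − 8 = -3·(3·(-3)^j − 2) − 8 = -9·(-3)^j + 6 − 8 = 3·(-3)^{j+1} − 2.
By induction, c_k = 3·(-3)^k − 2 for all k ≥ 1.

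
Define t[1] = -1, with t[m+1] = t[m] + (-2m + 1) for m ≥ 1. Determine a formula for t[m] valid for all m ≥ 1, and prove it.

Claim: t[m] = -m^2 + 2m − 2.

Base case: t[1] = -1, and -1^2 + 2·1 − 2 = -1.
Assume t[j] = -j^2 + 2j − 2.
Then t[j+1] = t[j] + (-2j + 1) = (-j^2 + 2j − 2) + (-2j + 1) = -j^2 − 1,
and -(j+1)^2 + 2·(j+1) − 2 = -j^2 − 1.
This completes the inductive step, so t[m] = -m^2 + 2m − 2 for all m ≥ 1.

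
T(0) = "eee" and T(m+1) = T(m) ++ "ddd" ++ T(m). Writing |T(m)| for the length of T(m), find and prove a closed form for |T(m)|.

Claim: |T(m)| = 6·2^m − 3.

Base case: |T(0)| = 3, and 6·2^0 − 3 = 3.
Assume |T(k)| = 6·2^k − 3.
Then |T(k+1)| = |T(k)| + 3 + |T(k)| = 2|T(k)| + 3 = 2(6·2^k − 3) + 3 = 6·2^{k+1} − 6 + 3 = 6·2^{k+1} − 3.
Hence |T(m)| = 6·2^m − 3 for every m ≥ 0, by induction.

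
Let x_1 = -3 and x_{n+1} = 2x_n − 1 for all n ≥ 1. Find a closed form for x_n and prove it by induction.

Claim: x_n = -2^{n+1} + 1.

Base case: x_1 = -3, and -2^{1+1} + 1 = -4 + 1 = -3.
Assume x_r = -2^{r+1} + 1 for some r ≥ 1.
Then x_{r+1} = 2x_r − 1 = 2·(-2^{r+1} + 1) − 1 = -2^{r+2} + 2 − 1 = -2^{r+2} + 1.
By induction, x_n = -2^{n+1} + 1 for all n ≥ 1.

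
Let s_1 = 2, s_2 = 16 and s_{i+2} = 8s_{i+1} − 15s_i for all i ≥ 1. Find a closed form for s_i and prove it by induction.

Claim: s_i = -3^i + 5^i.

Base cases: s_1 = 2 and -3^1 + 5^1 = 2; s_2 = 16 and -3^2 + 5^2 = 16.
Assume s_j = -3^j + 5^j for all 1 ≤ j ≤ m, where m ≥ 2.
Then s_{m+1} = 8s_m − 15s_{m−1} = 8·(-3^m + 5^m) − 15·(-3^{m−1} + 5^{m−1}) = -(8·3 − 15)3^{m−1} + (8·5 − 15)5^{m−1} = -9·3^{m−1} + 25·5^{m−1} = -3^{m+1} + 5^{m+1}.
By strong induction, s_i = -3^i + 5^i for all i ≥ 1.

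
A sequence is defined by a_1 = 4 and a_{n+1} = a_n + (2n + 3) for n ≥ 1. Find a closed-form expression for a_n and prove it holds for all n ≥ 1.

Claim: a_n = n^2 + 2n + 1.

Base case: a_1 = 4, and 1^2 + 2·1 + 1 = 4.
Assume a_k = k^2 + 2k + 1.
Then a_{k+1} = a_k + (2k + 3) = (k^2 + 2k + 1) + (2k + 3) = k^2 + 4k + 4,
and (k+1)^2 + 2·(k+1) + 1 = k^2 + 4k + 4.
Hence a_n = n^2 + 2n + 1 for every n ≥ 1, by induction.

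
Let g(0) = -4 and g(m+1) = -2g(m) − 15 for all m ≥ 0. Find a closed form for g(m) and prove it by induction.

Claim: g(m) = (-2)^m − 5.

Base case: g(0) = -4, and (-2)^0 − 5 = 1 − 5 = -4.
Assume g(j) = (-2)^j − 5 for some j ≥ 0.
Then g(j+1) = -2g(j) − 15 = -2·((-2)^j − 5) − 15 = -2·(-2)^j + 10 − 15 = (-2)^{j+1} − 5.
So the formula holds for j+1, and by induction g(m) = (-2)^m − 5 for all m ≥ 0.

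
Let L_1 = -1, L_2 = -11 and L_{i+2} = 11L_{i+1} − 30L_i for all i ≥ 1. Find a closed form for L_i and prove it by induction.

Claim: L_i = 5^i − 6^i.

Base cases: L_1 = -1 and 5^1 − 6^1 = -1; L_2 = -11 and 5^2 − 6^2 = -11.
Assume L_j = 5^j − 6^j for all 1 ≤ j ≤ m, where m ≥ 2.
Then L_{m+1} = 11L_m − 30L_{m−1} = 11·(5^m − 6^m) − 30·(5^{m−1} − 6^{m−1}) = (11·5 − 30)5^{m−1} − (11·6 − 30)6^{m−1} = 25·5^{m−1} − 36·6^{m−1} = 5^{m+1} − 6^{m+1}.
Hence L_i = 5^i − 6^i for every i ≥ 1, by strong induction.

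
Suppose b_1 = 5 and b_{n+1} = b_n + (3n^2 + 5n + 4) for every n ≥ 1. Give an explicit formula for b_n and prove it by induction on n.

Claim: b_n = n^3 + n^2 + 2n + 1.

Base case: b_1 = 5, and 1^3 + 1^2 + 2·1 + 1 = 5.
Assume b_m = m^3 + m^2 + 2m + 1.
Then b_{m+1} = b_m + (3m^2 + 5m + 4) = (m^3 + m^2 + 2m + 1) + (3m^2 + 5m + 4) = m^3 + 4m^2 + 7m + 5,
and (m+1)^3 + (m+1)^2 + 2·(m+1) + 1 = m^3 + 4m^2 + 7m + 5.
Hence b_n = n^3 + n^2 + 2n + 1 for every n ≥ 1, by induction.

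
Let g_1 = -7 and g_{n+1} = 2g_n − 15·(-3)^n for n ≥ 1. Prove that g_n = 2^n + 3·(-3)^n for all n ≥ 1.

Base case: g_1 = -7, and 2^1 + 3·(-3)^1 = 2 − 9 = -7.
Assume g_r = 2^r + 3·(-3)^r for some r ≥ 1.
Then g_{r+1} = 2g_r − 15·(-3)^r = 2·(2^r + 3·(-3)^r) − 15·(-3)^r = 2^{r+1} + 6·(-3)^r − 15·(-3)^r = 2^{r+1} − 9·(-3)^r = 2^{r+1} + 3·(-3)^{r+1}.
By induction, g_n = 2^n + 3·(-3)^n for all n ≥ 1.

g_n = 2^n + 3·(-3)^n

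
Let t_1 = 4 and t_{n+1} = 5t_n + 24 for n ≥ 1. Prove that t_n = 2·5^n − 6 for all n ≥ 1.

Base case: t_1 = 4, and 2·5^1 − 6 = 10 − 6 = 4.
Assume t_r = 2·5^r − 6 for some r ≥ 1.
Then t_{r+1} = 5t_r + 24 = 5·(2·5^r − 6) + 24 = 10·5^r − 30 + 24 = 2·5^{r+1} − 6.
This completes the inductive step, so t_n = 2·5^n − 6 for all n ≥ 1.

t_n = 2·5^n − 6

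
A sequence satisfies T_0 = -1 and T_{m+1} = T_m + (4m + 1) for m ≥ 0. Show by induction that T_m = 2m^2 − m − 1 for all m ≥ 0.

Base case: T_0 = -1, and 2·0^2 − 0 − 1 = -1.
Assume T_r = 2r^2 − r − 1.
Then T_{r+1} = T_r + (4r + 1) = (2r^2 − r − 1) + (4r + 1) = 2r^2 + 3r,
and 2·(r+1)^2 − (r+1) − 1 = 2r^2 + 3r.
This completes the inductive step, so T_m = 2m^2 − m − 1 for all m ≥ 0.

T_m = 2m^2 − m − 1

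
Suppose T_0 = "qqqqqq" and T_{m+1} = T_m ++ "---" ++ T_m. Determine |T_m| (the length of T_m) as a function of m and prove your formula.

Claim: |T_m| = 9·2^m − 3.

Base case: |T_0| = 6, and 9·2^0 − 3 = 6.
Assume |T_k| = 9·2^k − 3.
Then |T_{k+1}| = |T_k| + 3 + |T_k| = 2|T_k| + 3 = 2(9·2^k − 3) + 3 = 9·2^{k+1} − 6 + 3 = 9·2^{k+1} − 3.
This completes the inductive step, so |T_m| = 9·2^m − 3 for all m ≥ 0.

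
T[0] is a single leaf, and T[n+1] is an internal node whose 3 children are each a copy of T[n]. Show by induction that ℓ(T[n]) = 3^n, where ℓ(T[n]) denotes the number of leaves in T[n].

Base case: ℓ(T[0]) = 1, and 3^0 = 1.
Assume ℓ(T[m]) = 3^m.
Then ℓ(T[m+1]) = 3·ℓ(T[m]) = 3·3^m = 3^{m+1}.
By induction, ℓ(T[n]) = 3^n for all n ≥ 0.

ℓ(T[n]) = 3^n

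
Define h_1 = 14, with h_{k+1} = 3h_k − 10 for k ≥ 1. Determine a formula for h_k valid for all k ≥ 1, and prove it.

Claim: h_k = 3^{k+1} + 5.

Base case: h_1 = 14, and 3^{1+1} + 5 = 9 + 5 = 14.
Assume h_r = 3^{r+1} + 5 for some r ≥ 1.
Then h_{r+1} = 3h_r − 10 = 3·(3^{r+1} + 5) − 10 = 3^{r+2} + 15 − 10 = 3^{r+2} + 5.
Hence h_k = 3^{k+1} + 5 for every k ≥ 1, by induction.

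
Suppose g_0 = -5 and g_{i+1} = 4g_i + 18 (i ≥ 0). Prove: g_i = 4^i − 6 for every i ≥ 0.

Base case: g_0 = -5, and 4^0 − 6 = 1 − 6 = -5.
Assume g_m = 4^m − 6 for some m ≥ 0.
Then g_{m+1} = 4g_m + 18 = 4·(4^m − 6) + 18 = 4^{m+1} − 24 + 18 = 4^{m+1} − 6.
This completes the inductive step, so g_i = 4^i − 6 for all i ≥ 0.

g_i = 4^i − 6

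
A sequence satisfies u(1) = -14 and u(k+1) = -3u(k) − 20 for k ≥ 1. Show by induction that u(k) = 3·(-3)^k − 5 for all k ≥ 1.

Base case: u(1) = -14, and 3·(-3)^1 − 5 = -9 − 5 = -14.
Assume u(m) = 3·(-3)^m − 5 for some m ≥ 1.
Then u(m+1) = -3u(m) − 20 = -3·(3·(-3)^m − 5) − 20 = -9·(-3)^m + 15 − 20 = 3·(-3)^{m+1} − 5.
So the formula holds for m+1, and by induction u(k) = 3·(-3)^k − 5 for all k ≥ 1.

u(k) = 3·(-3)^k − 5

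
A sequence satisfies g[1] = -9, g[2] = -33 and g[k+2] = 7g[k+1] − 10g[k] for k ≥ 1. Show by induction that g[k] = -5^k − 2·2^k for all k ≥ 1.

Base cases: g[1] = -9 and -5^1 − 2·2^1 = -9; g[2] = -33 and -5^2 − 2·2^2 = -33.
Assume g[j] = -5^j − 2·2^j for all 1 ≤ j ≤ m, where m ≥ 2.
Then g[m+1] = 7g[m] − 10g[m−1] = 7·(-5^m − 2·2^m) − 10·(-5^{m−1} − 2·2^{m−1}) = -(7·5 − 10)5^{m−1} − 2·(7·2 − 10)2^{m−1} = -25·5^{m−1} − 8·2^{m−1} = -5^{m+1} − 2·2^{m+1}.
So the formula holds for m+1, and by strong induction g[k] = -5^k − 2·2^k for all k ≥ 1.

g[k] = -5^k − 2·2^k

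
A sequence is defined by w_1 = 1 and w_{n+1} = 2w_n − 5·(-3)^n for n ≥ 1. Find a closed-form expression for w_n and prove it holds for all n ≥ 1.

Claim: w_n = 2·2^n + (-3)^n.

Base case: w_1 = 1, and 2·2^1 + (-3)^1 = 4 − 3 = 1.
Assume w_j = 2·2^j + (-3)^j for some j ≥ 1.
Then w_{j+1} = 2w_j − 5·(-3)^j = 2·(2·2^j + (-3)^j) − 5·(-3)^j = 2·2^{j+1} + 2·(-3)^j − 5·(-3)^j = 2·2^{j+1} − 3·(-3)^j = 2·2^{j+1} + (-3)^{j+1}.
Hence w_n = 2·2^n + (-3)^n for every n ≥ 1, by induction.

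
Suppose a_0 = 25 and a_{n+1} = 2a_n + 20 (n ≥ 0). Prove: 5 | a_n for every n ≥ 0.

Base case: a_0 = 25 = 5·5, so 5 | a_0.
Assume 5 | a_r, so a_r = 5t for some integer t.
Then a_{r+1} = 2a_r + 20 = 2·(5t) + 20 = 5(2t + 4), so 5 | a_{r+1}.
So the property holds for r+1, and by induction 5 | a_n for all n ≥ 0.

5 | a_n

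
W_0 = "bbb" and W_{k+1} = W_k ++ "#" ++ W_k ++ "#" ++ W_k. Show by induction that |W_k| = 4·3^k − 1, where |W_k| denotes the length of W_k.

Base case: |W_0| = 3, and 4·3^0 − 1 = 3.
Assume |W_m| = 4·3^m − 1.
Then |W_{m+1}| = 3|W_m| + 2 = 3(4·3^m − 1) + 2 = 4·3^{m+1} − 3 + 2 = 4·3^{m+1} − 1.
This completes the inductive step, so |W_k| = 4·3^k − 1 for all k ≥ 0.

|W_k| = 4·3^k − 1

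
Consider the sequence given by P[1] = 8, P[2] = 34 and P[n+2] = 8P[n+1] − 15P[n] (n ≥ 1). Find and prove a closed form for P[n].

Claim: P[n] = 5^n + 3^n.

Base cases: P[1] = 8 and 5^1 + 3^1 = 8; P[2] = 34 and 5^2 + 3^2 = 34.
Assume P[j] = 5^j + 3^j for all 1 ≤ j ≤ m, where m ≥ 2.
Then P[m+1] = 8P[m] − 15P[m−1] = 8·(5^m + 3^m) − 15·(5^{m−1} + 3^{m−1}) = (8·5 − 15)5^{m−1} + (8·3 − 15)3^{m−1} = 25·5^{m−1} + 9·3^{m−1} = 5^{m+1} + 3^{m+1}.
Hence P[n] = 5^n + 3^n for every n ≥ 1, by strong induction.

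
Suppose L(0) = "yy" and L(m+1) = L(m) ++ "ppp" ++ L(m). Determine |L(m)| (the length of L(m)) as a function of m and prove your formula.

Claim: |L(m)| = 5·2^m − 3.

Base case: |L(0)| = 2, and 5·2^0 − 3 = 2.
Assume |L(k)| = 5·2^k − 3.
Then |L(k+1)| = |L(k)| + 3 + |L(k)| = 2|L(k)| + 3 = 2(5·2^k − 3) + 3 = 5·2^{k+1} − 6 + 3 = 5·2^{k+1} − 3.
So the formula holds for k+1, and by induction |L(m)| = 5·2^m − 3 for all m ≥ 0.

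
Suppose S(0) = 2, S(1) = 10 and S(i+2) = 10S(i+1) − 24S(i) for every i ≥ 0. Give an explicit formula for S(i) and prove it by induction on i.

Claim: S(i) = 6^i + 4^i.

Base cases: S(0) = 2 and 6^0 + 4^0 = 2; S(1) = 10 and 6^1 + 4^1 = 10.
Assume S(j) = 6^j + 4^j for all 0 ≤ j ≤ m, where m ≥ 1.
Then S(m+1) = 10S(m) − 24S(m−1) = 10·(6^m + 4^m) − 24·(6^{m−1} + 4^{m−1}) = (10·6 − 24)6^{m−1} + (10·4 − 24)4^{m−1} = 36·6^{m−1} + 16·4^{m−1} = 6^{m+1} + 4^{m+1}.
Hence S(i) = 6^i + 4^i for every i ≥ 0, by strong induction.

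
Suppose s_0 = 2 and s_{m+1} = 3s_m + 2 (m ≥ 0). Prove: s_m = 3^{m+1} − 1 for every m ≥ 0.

Base case: s_0 = 2, and 3^{0+1} − 1 = 3 − 1 = 2.
Assume s_r = 3^{r+1} − 1 for some r ≥ 0.
Then s_{r+1} = 3s_r + 2 = 3·(3^{r+1} − 1) + 2 = 3^{r+2} − 3 + 2 = 3^{r+2} − 1.
This completes the inductive step, so s_m = 3^{m+1} − 1 for all m ≥ 0.

s_m = 3^{m+1} − 1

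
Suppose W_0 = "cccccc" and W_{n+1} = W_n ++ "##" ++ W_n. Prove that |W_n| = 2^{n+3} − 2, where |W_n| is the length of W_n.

Base case: |W_0| = 6, and 2^{0+3} − 2 = 6.
Assume |W_k| = 2^{k+3} − 2.
Then |W_{k+1}| = |W_k| + 2 + |W_k| = 2|W_k| + 2 = 2(2^{k+3} − 2) + 2 = 2^{k+1+3} − 4 + 2 = 2^{k+1+3} − 2.
So the formula holds for k+1, and by induction |W_n| = 2^{n+3} − 2 for all n ≥ 0.

|W_n| = 2^{n+3} − 2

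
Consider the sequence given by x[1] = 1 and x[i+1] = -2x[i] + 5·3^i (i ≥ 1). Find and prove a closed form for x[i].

Claim: x[i] = (-2)^i + 3^i.

Base case: x[1] = 1, and (-2)^1 + 3^1 = -2 + 3 = 1.
Assume x[j] = (-2)^j + 3^j for some j ≥ 1.
Then x[j+1] = -2x[j] + 5·3^j = -2·((-2)^j + 3^j) + 5·3^j = (-2)^{j+1} − 2·3^j + 5·3^j = (-2)^{j+1} + 3·3^j = (-2)^{j+1} + 3^{j+1}.
So the formula holds for j+1, and by induction x[i] = (-2)^i + 3^i for all i ≥ 1.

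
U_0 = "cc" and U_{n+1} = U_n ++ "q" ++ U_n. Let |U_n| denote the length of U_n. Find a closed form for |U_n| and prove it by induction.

Claim: |U_n| = 3·2^n − 1.

Base case: |U_0| = 2, and 3·2^0 − 1 = 2.
Assume |U_j| = 3·2^j − 1.
Then |U_{j+1}| = |U_j| + 1 + |U_j| = 2|U_j| + 1 = 2(3·2^j − 1) + 1 = 3·2^{j+1} − 2 + 1 = 3·2^{j+1} − 1.
This completes the inductive step, so |U_n| = 3·2^n − 1 for all n ≥ 0.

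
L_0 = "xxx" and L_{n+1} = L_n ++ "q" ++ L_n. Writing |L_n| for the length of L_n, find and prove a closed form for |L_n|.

Claim: |L_n| = 2^{n+2} − 1.

Base case: |L_0| = 3, and 2^{0+2} − 1 = 3.
Assume |L_j| = 2^{j+2} − 1.
Then |L_{j+1}| = |L_j| + 1 + |L_j| = 2|L_j| + 1 = 2(2^{j+2} − 1) + 1 = 2^{j+3} − 2 + 1 = 2^{j+3} − 1.
By induction, |L_n| = 2^{n+2} − 1 for all n ≥ 0.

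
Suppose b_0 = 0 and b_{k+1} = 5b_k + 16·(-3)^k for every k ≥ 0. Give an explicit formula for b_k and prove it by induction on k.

Claim: b_k = 2·5^k − 2·(-3)^k.

Base case: b_0 = 0, and 2·5^0 − 2·(-3)^0 = 2 − 2 = 0.
Assume b_r = 2·5^r − 2·(-3)^r for some r ≥ 0.
Then b_{r+1} = 5b_r + 16·(-3)^r = 5·(2·5^r − 2·(-3)^r) + 16·(-3)^r = 2·5^{r+1} − 10·(-3)^r + 16·(-3)^r = 2·5^{r+1} + 6·(-3)^r = 2·5^{r+1} − 2·(-3)^{r+1}.
Hence b_k = 2·5^k − 2·(-3)^k for every k ≥ 0, by induction.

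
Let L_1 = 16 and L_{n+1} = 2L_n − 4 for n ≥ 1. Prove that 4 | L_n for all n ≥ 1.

Base case: L_1 = 16 = 4·4, so 4 | L_1.
Assume 4 | L_k, so L_k = 4t for some integer t.
Then L_{k+1} = 2L_k − 4 = 2·(4t) − 4 = 4(2t − 1), so 4 | L_{k+1}.
By induction, 4 | L_n for all n ≥ 1.

4 | L_n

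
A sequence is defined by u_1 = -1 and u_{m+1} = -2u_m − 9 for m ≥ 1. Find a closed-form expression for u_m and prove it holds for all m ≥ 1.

Claim: u_m = -(-2)^m − 3.

Base case: u_1 = -1, and -(-2)^1 − 3 = 2 − 3 = -1.
Assume u_k = -(-2)^k − 3 for some k ≥ 1.
Then u_{k+1} = -2u_k − 9 = -2·(-(-2)^k − 3) − 9 = 2·(-2)^k + 6 − 9 = -(-2)^{k+1} − 3.
So the formula holds for k+1, and by induction u_m = -(-2)^m − 3 for all m ≥ 1.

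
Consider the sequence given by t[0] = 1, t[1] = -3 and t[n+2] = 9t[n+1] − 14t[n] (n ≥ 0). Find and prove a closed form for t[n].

Claim: t[n] = -7^n + 2·2^n.

Base cases: t[0] = 1 and -7^0 + 2·2^0 = 1; t[1] = -3 and -7^1 + 2·2^1 = -3.
Assume t[i] = -7^i + 2·2^i for all 0 ≤ i ≤ j, where j ≥ 1.
Then t[j+1] = 9t[j] − 14t[j−1] = 9·(-7^j + 2·2^j) − 14·(-7^{j−1} + 2·2^{j−1}) = -(9·7 − 14)7^{j−1} + 2·(9·2 − 14)2^{j−1} = -49·7^{j−1} + 8·2^{j−1} = -7^{j+1} + 2·2^{j+1}.
By strong induction, t[n] = -7^n + 2·2^n for all n ≥ 0.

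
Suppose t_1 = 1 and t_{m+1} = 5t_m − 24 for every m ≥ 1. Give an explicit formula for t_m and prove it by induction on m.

Claim: t_m = -5^m + 6.

Base case: t_1 = 1, and -5^1 + 6 = -5 + 6 = 1.
Assume t_r = -5^r + 6 for some r ≥ 1.
Then t_{r+1} = 5t_r − 24 = 5·(-5^r + 6) − 24 = -5^{r+1} + 30 − 24 = -5^{r+1} + 6.
By induction, t_m = -5^m + 6 for all m ≥ 1.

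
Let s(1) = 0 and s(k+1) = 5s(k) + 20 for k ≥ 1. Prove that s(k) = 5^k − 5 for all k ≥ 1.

Base case: s(1) = 0, and 5^1 − 5 = 5 − 5 = 0.
Assume s(m) = 5^m − 5 for some m ≥ 1.
Then s(m+1) = 5s(m) + 20 = 5·(5^m − 5) + 20 = 5^{m+1} − 25 + 20 = 5^{m+1} − 5.
So the formula holds for m+1, and by induction s(k) = 5^k − 5 for all k ≥ 1.

s(k) = 5^k − 5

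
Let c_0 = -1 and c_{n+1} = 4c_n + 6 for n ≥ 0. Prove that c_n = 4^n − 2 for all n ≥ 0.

Base case: c_0 = -1, and 4^0 − 2 = 1 − 2 = -1.
Assume c_k = 4^k − 2 for some k ≥ 0.
Then c_{k+1} = 4c_k + 6 = 4·(4^k − 2) + 6 = 4^{k+1} − 8 + 6 = 4^{k+1} − 2.
Hence c_n = 4^n − 2 for every n ≥ 0, by induction.

c_n = 4^n − 2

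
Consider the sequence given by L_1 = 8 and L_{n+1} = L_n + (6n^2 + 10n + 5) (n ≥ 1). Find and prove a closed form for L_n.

Claim: L_n = 2n^3 + 2n^2 + n + 3.

Base case: L_1 = 8, and 2·1^3 + 2·1^2 + 1 + 3 = 8.
Assume L_k = 2k^3 + 2k^2 + k + 3.
Then L_{k+1} = L_k + (6k^2 + 10k + 5) = (2k^3 + 2k^2 + k + 3) + (6k^2 + 10k + 5) = 2k^3 + 8k^2 + 11k + 8,
and 2·(k+1)^3 + 2·(k+1)^2 + (k+1) + 3 = 2k^3 + 8k^2 + 11k + 8.
By induction, L_n = 2n^3 + 2n^2 + n + 3 for all n ≥ 1.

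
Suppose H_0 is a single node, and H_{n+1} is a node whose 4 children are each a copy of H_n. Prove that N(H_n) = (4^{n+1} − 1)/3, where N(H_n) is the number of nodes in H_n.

Base case: N(H_0) = 1, and (4^{0+1} − 1)/3 = 1.
Assume N(H_r) = (4^{r+1} − 1)/3.
Then N(H_{r+1}) = 1 + 4N(H_r) = 1 + 4·(4^{r+1} − 1)/3 = 1 + (4^{r+2} − 4)/3 = (3 + 4^{r+2} − 4)/3 = (4^{r+2} − 1)/3.
Hence N(H_n) = (4^{n+1} − 1)/3 for every n ≥ 0, by induction.

N(H_n) = (4^{n+1} − 1)/3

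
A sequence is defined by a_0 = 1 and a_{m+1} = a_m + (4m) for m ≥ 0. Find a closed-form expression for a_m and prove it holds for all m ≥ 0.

Claim: a_m = 2m^2 − 2m + 1.

Base case: a_0 = 1, and 2·0^2 − 2·0 + 1 = 1.
Assume a_r = 2r^2 − 2r + 1.
Then a_{r+1} = a_r + (4r) = (2r^2 − 2r + 1) + (4r) = 2r^2 + 2r + 1,
and 2·(r+1)^2 − 2·(r+1) + 1 = 2r^2 + 2r + 1.
Hence a_m = 2m^2 − 2m + 1 for every m ≥ 0, by induction.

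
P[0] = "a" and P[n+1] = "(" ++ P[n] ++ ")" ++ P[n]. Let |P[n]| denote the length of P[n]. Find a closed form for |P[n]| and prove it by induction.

Claim: |P[n]| = 3·2^n − 2.

Base case: |P[0]| = 1, and 3·2^0 − 2 = 1.
Assume |P[k]| = 3·2^k − 2.
Then |P[k+1]| = 1 + |P[k]| + 1 + |P[k]| = 2|P[k]| + 2 = 2(3·2^k − 2) + 2 = 3·2^{k+1} − 4 + 2 = 3·2^{k+1} − 2.
By induction, |P[n]| = 3·2^n − 2 for all n ≥ 0.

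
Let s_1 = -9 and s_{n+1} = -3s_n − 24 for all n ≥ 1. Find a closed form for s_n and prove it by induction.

Claim: s_n = (-3)^n − 6.

Base case: s_1 = -9, and (-3)^1 − 6 = -3 − 6 = -9.
Assume s_k = (-3)^k − 6 for some k ≥ 1.
Then s_{k+1} = -3s_k − 24 = -3·((-3)^k − 6) − 24 = -3·(-3)^k + 18 − 24 = (-3)^{k+1} − 6.
This completes the inductive step, so s_n = (-3)^n − 6 for all n ≥ 1.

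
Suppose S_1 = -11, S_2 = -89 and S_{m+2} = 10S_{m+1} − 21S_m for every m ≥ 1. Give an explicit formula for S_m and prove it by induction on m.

Claim: S_m = 3^m − 2·7^m.

Base cases: S_1 = -11 and 3^1 − 2·7^1 = -11; S_2 = -89 and 3^2 − 2·7^2 = -89.
Assume S_j = 3^j − 2·7^j for all 1 ≤ j ≤ r, where r ≥ 2.
Then S_{r+1} = 10S_r − 21S_{r−1} = 10·(3^r − 2·7^r) − 21·(3^{r−1} − 2·7^{r−1}) = (10·3 − 21)3^{r−1} − 2·(10·7 − 21)7^{r−1} = 9·3^{r−1} − 98·7^{r−1} = 3^{r+1} − 2·7^{r+1}.
By strong induction, S_m = 3^m − 2·7^m for all m ≥ 1.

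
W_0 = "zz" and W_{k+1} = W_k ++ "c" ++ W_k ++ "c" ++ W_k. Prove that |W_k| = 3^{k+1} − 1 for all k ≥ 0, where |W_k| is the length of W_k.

Base case: |W_0| = 2, and 3^{0+1} − 1 = 2.
Assume |W_j| = 3^{j+1} − 1.
Then |W_{j+1}| = 3|W_j| + 2 = 3(3^{j+1} − 1) + 2 = 3^{j+2} − 3 + 2 = 3^{j+2} − 1.
Hence |W_k| = 3^{k+1} − 1 for every k ≥ 0, by induction.

|W_k| = 3^{k+1} − 1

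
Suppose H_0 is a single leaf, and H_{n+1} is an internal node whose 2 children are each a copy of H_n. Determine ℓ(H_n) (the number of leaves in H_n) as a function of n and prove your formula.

Claim: ℓ(H_n) = 2^n.

Base case: ℓ(H_0) = 1, and 2^0 = 1.
Assume ℓ(H_k) = 2^k.
Then ℓ(H_{k+1}) = 2·ℓ(H_k) = 2·2^k = 2^{k+1}.
By induction, ℓ(H_n) = 2^n for all n ≥ 0.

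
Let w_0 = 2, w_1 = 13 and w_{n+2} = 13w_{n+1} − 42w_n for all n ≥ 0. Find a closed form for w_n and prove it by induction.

Claim: w_n = 7^n + 6^n.

Base cases: w_0 = 2 and 7^0 + 6^0 = 2; w_1 = 13 and 7^1 + 6^1 = 13.
Assume w_i = 7^i + 6^i for all 0 ≤ i ≤ j, where j ≥ 1.
Then w_{j+1} = 13w_j − 42w_{j−1} = 13·(7^j + 6^j) − 42·(7^{j−1} + 6^{j−1}) = (13·7 − 42)7^{j−1} + (13·6 − 42)6^{j−1} = 49·7^{j−1} + 36·6^{j−1} = 7^{j+1} + 6^{j+1}.
This completes the inductive step, so w_n = 7^n + 6^n for all n ≥ 0.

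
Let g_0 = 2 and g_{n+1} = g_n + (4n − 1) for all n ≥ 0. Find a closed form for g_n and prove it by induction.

Claim: g_n = 2n^2 − 3n + 2.

Base case: g_0 = 2, and 2·0^2 − 3·0 + 2 = 2.
Assume g_r = 2r^2 − 3r + 2.
Then g_{r+1} = g_r + (4r − 1) = (2r^2 − 3r + 2) + (4r − 1) = 2r^2 + r + 1,
and 2·(r+1)^2 − 3·(r+1) + 2 = 2r^2 + r + 1.
This completes the inductive step, so g_n = 2n^2 − 3n + 2 for all n ≥ 0.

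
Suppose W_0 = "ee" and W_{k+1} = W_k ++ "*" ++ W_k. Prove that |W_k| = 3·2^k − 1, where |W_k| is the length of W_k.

Base case: |W_0| = 2, and 3·2^0 − 1 = 2.
Assume |W_j| = 3·2^j − 1.
Then |W_{j+1}| = |W_j| + 1 + |W_j| = 2|W_j| + 1 = 2(3·2^j − 1) + 1 = 3·2^{j+1} − 2 + 1 = 3·2^{j+1} − 1.
So the formula holds for j+1, and by induction |W_k| = 3·2^k − 1 for all k ≥ 0.

|W_k| = 3·2^k − 1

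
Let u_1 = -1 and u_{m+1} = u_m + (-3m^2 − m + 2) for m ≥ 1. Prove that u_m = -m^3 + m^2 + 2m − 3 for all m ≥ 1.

Base case: u_1 = -1, and -1^3 + 1^2 + 2·1 − 3 = -1.
Assume u_r = -r^3 + r^2 + 2r − 3.
Then u_{r+1} = u_r + (-3r^2 − r + 2) = (-r^3 + r^2 + 2r − 3) + (-3r^2 − r + 2) = -r^3 − 2r^2 + r − 1,
and -(r+1)^3 + (r+1)^2 + 2·(r+1) − 3 = -r^3 − 2r^2 + r − 1.
This completes the inductive step, so u_m = -m^3 + m^2 + 2m − 3 for all m ≥ 1.

u_m = -m^3 + m^2 + 2m − 3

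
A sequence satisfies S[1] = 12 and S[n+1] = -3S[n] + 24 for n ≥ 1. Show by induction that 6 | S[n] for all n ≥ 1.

Base case: S[1] = 12 = 6·2, so 6 | S[1].
Assume 6 | S[k], so S[k] = 6t for some integer t.
Then S[k+1] = -3S[k] + 24 = -3·(6t) + 24 = 6(-3t + 4), so 6 | S[k+1].
Hence 6 | S[n] for every n ≥ 1, by induction.

6 | S[n]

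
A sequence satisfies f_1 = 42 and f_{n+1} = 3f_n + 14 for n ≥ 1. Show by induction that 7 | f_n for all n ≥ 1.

Base case: f_1 = 42 = 7·6, so 7 | f_1.
Assume 7 | f_m, so f_m = 7t for some integer t.
Then f_{m+1} = 3f_m + 14 = 3·(7t) + 14 = 7(3t + 2), so 7 | f_{m+1}.
This completes the inductive step, so 7 | f_n for all n ≥ 1.

7 | f_n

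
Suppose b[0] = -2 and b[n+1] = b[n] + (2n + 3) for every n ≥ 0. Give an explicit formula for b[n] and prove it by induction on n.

Claim: b[n] = n^2 + 2n − 2.

Base case: b[0] = -2, and 0^2 + 2·0 − 2 = -2.
Assume b[j] = j^2 + 2j − 2.
Then b[j+1] = b[j] + (2j + 3) = (j^2 + 2j − 2) + (2j + 3) = j^2 + 4j + 1,
and (j+1)^2 + 2·(j+1) − 2 = j^2 + 4j + 1.
Hence b[n] = n^2 + 2n − 2 for every n ≥ 0, by induction.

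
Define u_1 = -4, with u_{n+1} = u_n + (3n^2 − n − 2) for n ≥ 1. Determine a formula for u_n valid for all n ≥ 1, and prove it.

Claim: u_n = n^3 − 2n^2 − n − 2.

Base case: u_1 = -4, and 1^3 − 2·1^2 − 1 − 2 = -4.
Assume u_j = j^3 − 2j^2 − j − 2.
Then u_{j+1} = u_j + (3j^2 − j − 2) = (j^3 − 2j^2 − j − 2) + (3j^2 − j − 2) = j^3 + j^2 − 2j − 4,
and (j+1)^3 − 2·(j+1)^2 − (j+1) − 2 = j^3 + j^2 − 2j − 4.
By induction, u_n = n^3 − 2n^2 − n − 2 for all n ≥ 1.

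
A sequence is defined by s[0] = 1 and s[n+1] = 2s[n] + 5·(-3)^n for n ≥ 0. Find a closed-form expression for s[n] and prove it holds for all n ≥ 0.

Claim: s[n] = 2·2^n − (-3)^n.

Base case: s[0] = 1, and 2·2^0 − (-3)^0 = 2 − 1 = 1.
Assume s[r] = 2·2^r − (-3)^r for some r ≥ 0.
Then s[r+1] = 2s[r] + 5·(-3)^r = 2·(2·2^r − (-3)^r) + 5·(-3)^r = 2·2^{r+1} − 2·(-3)^r + 5·(-3)^r = 2·2^{r+1} + 3·(-3)^r = 2·2^{r+1} − (-3)^{r+1}.
So the formula holds for r+1, and by induction s[n] = 2·2^n − (-3)^n for all n ≥ 0.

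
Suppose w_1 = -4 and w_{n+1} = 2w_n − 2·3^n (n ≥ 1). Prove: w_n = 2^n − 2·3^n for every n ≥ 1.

Base case: w_1 = -4, and 2^1 − 2·3^1 = 2 − 6 = -4.
Assume w_m = 2^m − 2·3^m for some m ≥ 1.
Then w_{m+1} = 2w_m − 2·3^m = 2·(2^m − 2·3^m) − 2·3^m = 2^{m+1} − 4·3^m − 2·3^m = 2^{m+1} − 6·3^m = 2^{m+1} − 2·3^{m+1}.
By induction, w_n = 2^n − 2·3^n for all n ≥ 1.

w_n = 2^n − 2·3^n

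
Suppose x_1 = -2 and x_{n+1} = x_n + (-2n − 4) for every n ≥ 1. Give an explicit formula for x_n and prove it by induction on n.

Claim: x_n = -n^2 − 3n + 2.

Base case: x_1 = -2, and -1^2 − 3·1 + 2 = -2.
Assume x_k = -k^2 − 3k + 2.
Then x_{k+1} = x_k + (-2k − 4) = (-k^2 − 3k + 2) + (-2k − 4) = -k^2 − 5k − 2,
and -(k+1)^2 − 3·(k+1) + 2 = -k^2 − 5k − 2.
This completes the inductive step, so x_n = -n^2 − 3n + 2 for all n ≥ 1.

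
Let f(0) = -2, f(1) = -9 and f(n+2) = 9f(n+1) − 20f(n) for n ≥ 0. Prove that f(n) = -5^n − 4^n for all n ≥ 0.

Base cases: f(0) = -2 and -5^0 − 4^0 = -2; f(1) = -9 and -5^1 − 4^1 = -9.
Assume f(j) = -5^j − 4^j for all 0 ≤ j ≤ k, where k ≥ 1.
Then f(k+1) = 9f(k) − 20f(k−1) = 9·(-5^k − 4^k) − 20·(-5^{k−1} − 4^{k−1}) = -(9·5 − 20)5^{k−1} − (9·4 − 20)4^{k−1} = -25·5^{k−1} − 16·4^{k−1} = -5^{k+1} − 4^{k+1}.
By strong induction, f(n) = -5^n − 4^n for all n ≥ 0.

f(n) = -5^n − 4^n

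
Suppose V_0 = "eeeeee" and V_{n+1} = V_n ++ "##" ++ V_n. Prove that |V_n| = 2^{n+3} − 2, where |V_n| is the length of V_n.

Base case: |V_0| = 6, and 2^{0+3} − 2 = 6.
Assume |V_m| = 2^{m+3} − 2.
Then |V_{m+1}| = |V_m| + 2 + |V_m| = 2|V_m| + 2 = 2(2^{m+3} − 2) + 2 = 2^{m+1+3} − 4 + 2 = 2^{m+1+3} − 2.
By induction, |V_n| = 2^{n+3} − 2 for all n ≥ 0.

|V_n| = 2^{n+3} − 2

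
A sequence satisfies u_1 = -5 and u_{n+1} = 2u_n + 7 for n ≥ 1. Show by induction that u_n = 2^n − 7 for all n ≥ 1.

Base case: u_1 = -5, and 2^1 − 7 = 2 − 7 = -5.
Assume u_k = 2^k − 7 for some k ≥ 1.
Then u_{k+1} = 2u_k + 7 = 2·(2^k − 7) + 7 = 2^{k+1} − 14 + 7 = 2^{k+1} − 7.
Hence u_n = 2^n − 7 for every n ≥ 1, by induction.

u_n = 2^n − 7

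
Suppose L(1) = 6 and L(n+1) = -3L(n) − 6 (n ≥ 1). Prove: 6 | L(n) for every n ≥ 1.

Base case: L(1) = 6 = 6·1, so 6 | L(1).
Assume 6 | L(m), so L(m) = 6t for some integer t.
Then L(m+1) = -3L(m) − 6 = -3·(6t) − 6 = 6(-3t − 1), so 6 | L(m+1).
By induction, 6 | L(n) for all n ≥ 1.

6 | L(n)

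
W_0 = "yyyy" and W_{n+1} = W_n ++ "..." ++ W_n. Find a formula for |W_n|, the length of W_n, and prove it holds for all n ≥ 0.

Claim: |W_n| = 7·2^n − 3.

Base case: |W_0| = 4, and 7·2^0 − 3 = 4.
Assume |W_r| = 7·2^r − 3.
Then |W_{r+1}| = |W_r| + 3 + |W_r| = 2|W_r| + 3 = 2(7·2^r − 3) + 3 = 7·2^{r+1} − 6 + 3 = 7·2^{r+1} − 3.
By induction, |W_n| = 7·2^n − 3 for all n ≥ 0.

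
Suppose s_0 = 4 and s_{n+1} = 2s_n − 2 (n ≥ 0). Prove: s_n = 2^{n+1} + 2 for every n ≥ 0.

Base case: s_0 = 4, and 2^{0+1} + 2 = 2 + 2 = 4.
Assume s_r = 2^{r+1} + 2 for some r ≥ 0.
Then s_{r+1} = 2s_r − 2 = 2·(2^{r+1} + 2) − 2 = 2^{r+2} + 4 − 2 = 2^{r+2} + 2.
This completes the inductive step, so s_n = 2^{n+1} + 2 for all n ≥ 0.

s_n = 2^{n+1} + 2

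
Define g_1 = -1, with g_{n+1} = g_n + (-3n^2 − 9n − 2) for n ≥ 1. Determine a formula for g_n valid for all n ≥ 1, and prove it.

Claim: g_n = -n^3 − 3n^2 + 2n + 1.

Base case: g_1 = -1, and -1^3 − 3·1^2 + 2·1 + 1 = -1.
Assume g_j = -j^3 − 3j^2 + 2j + 1.
Then g_{j+1} = g_j + (-3j^2 − 9j − 2) = (-j^3 − 3j^2 + 2j + 1) + (-3j^2 − 9j − 2) = -j^3 − 6j^2 − 7j − 1,
and -(j+1)^3 − 3·(j+1)^2 + 2·(j+1) + 1 = -j^3 − 6j^2 − 7j − 1.
By induction, g_n = -n^3 − 3n^2 + 2n + 1 for all n ≥ 1.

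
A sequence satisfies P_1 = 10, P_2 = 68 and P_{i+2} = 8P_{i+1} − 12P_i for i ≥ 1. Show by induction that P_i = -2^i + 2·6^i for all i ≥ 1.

Base cases: P_1 = 10 and -2^1 + 2·6^1 = 10; P_2 = 68 and -2^2 + 2·6^2 = 68.
Assume P_t = -2^t + 2·6^t for all 1 ≤ t ≤ j, where j ≥ 2.
Then P_{j+1} = 8P_j − 12P_{j−1} = 8·(-2^j + 2·6^j) − 12·(-2^{j−1} + 2·6^{j−1}) = -(8·2 − 12)2^{j−1} + 2·(8·6 − 12)6^{j−1} = -4·2^{j−1} + 72·6^{j−1} = -2^{j+1} + 2·6^{j+1}.
Hence P_i = -2^i + 2·6^i for every i ≥ 1, by strong induction.

P_i = -2^i + 2·6^i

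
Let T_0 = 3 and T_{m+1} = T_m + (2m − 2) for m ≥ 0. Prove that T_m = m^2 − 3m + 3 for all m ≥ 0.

Base case: T_0 = 3, and 0^2 − 3·0 + 3 = 3.
Assume T_j = j^2 − 3j + 3.
Then T_{j+1} = T_j + (2j − 2) = (j^2 − 3j + 3) + (2j − 2) = j^2 − j + 1,
and (j+1)^2 − 3·(j+1) + 3 = j^2 − j + 1.
This completes the inductive step, so T_m = m^2 − 3m + 3 for all m ≥ 0.

T_m = m^2 − 3m + 3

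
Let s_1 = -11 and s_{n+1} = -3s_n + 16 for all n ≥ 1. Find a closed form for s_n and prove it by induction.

Claim: s_n = 5·(-3)^n + 4.

Base case: s_1 = -11, and 5·(-3)^1 + 4 = -15 + 4 = -11.
Assume s_r = 5·(-3)^r + 4 for some r ≥ 1.
Then s_{r+1} = -3s_r + 16 = -3·(5·(-3)^r + 4) + 16 = -15·(-3)^r − 12 + 16 = 5·(-3)^{r+1} + 4.
By induction, s_n = 5·(-3)^n + 4 for all n ≥ 1.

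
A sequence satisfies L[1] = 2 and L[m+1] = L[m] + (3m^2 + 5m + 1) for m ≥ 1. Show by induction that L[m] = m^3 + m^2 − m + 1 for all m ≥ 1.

Base case: L[1] = 2, and 1^3 + 1^2 − 1 + 1 = 2.
Assume L[j] = j^3 + j^2 − j + 1.
Then L[j+1] = L[j] + (3j^2 + 5j + 1) = (j^3 + j^2 − j + 1) + (3j^2 + 5j + 1) = j^3 + 4j^2 + 4j + 2,
and (j+1)^3 + (j+1)^2 − (j+1) + 1 = j^3 + 4j^2 + 4j + 2.
By induction, L[m] = m^3 + m^2 − m + 1 for all m ≥ 1.

L[m] = m^3 + m^2 − m + 1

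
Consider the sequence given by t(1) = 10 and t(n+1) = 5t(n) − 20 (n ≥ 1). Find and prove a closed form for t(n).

Claim: t(n) = 5^n + 5.

Base case: t(1) = 10, and 5^1 + 5 = 5 + 5 = 10.
Assume t(r) = 5^r + 5 for some r ≥ 1.
Then t(r+1) = 5t(r) − 20 = 5·(5^r + 5) − 20 = 5^{r+1} + 25 − 20 = 5^{r+1} + 5.
This completes the inductive step, so t(n) = 5^n + 5 for all n ≥ 1.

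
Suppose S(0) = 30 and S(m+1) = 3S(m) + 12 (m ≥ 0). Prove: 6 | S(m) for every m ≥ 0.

Base case: S(0) = 30 = 6·5, so 6 | S(0).
Assume 6 | S(k), so S(k) = 6t for some integer t.
Then S(k+1) = 3S(k) + 12 = 3·(6t) + 12 = 6(3t + 2), so 6 | S(k+1).
By induction, 6 | S(m) for all m ≥ 0.

6 | S(m)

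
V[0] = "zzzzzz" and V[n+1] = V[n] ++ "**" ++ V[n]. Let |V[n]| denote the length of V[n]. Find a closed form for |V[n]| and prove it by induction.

Claim: |V[n]| = 2^{n+3} − 2.

Base case: |V[0]| = 6, and 2^{0+3} − 2 = 6.
Assume |V[m]| = 2^{m+3} − 2.
Then |V[m+1]| = |V[m]| + 2 + |V[m]| = 2|V[m]| + 2 = 2(2^{m+3} − 2) + 2 = 2^{m+1+3} − 4 + 2 = 2^{m+1+3} − 2.
By induction, |V[n]| = 2^{n+3} − 2 for all n ≥ 0.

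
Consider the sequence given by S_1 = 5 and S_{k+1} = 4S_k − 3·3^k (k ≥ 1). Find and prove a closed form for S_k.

Claim: S_k = -4^k + 3·3^k.

Base case: S_1 = 5, and -4^1 + 3·3^1 = -4 + 9 = 5.
Assume S_m = -4^m + 3·3^m for some m ≥ 1.
Then S_{m+1} = 4S_m − 3·3^m = 4·(-4^m + 3·3^m) − 3·3^m = -4^{m+1} + 12·3^m − 3·3^m = -4^{m+1} + 9·3^m = -4^{m+1} + 3·3^{m+1}.
So the formula holds for m+1, and by induction S_k = -4^k + 3·3^k for all k ≥ 1.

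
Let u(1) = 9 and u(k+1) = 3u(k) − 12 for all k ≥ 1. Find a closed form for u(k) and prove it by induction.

Claim: u(k) = 3^k + 6.

Base case: u(1) = 9, and 3^1 + 6 = 3 + 6 = 9.
Assume u(m) = 3^m + 6 for some m ≥ 1.
Then u(m+1) = 3u(m) − 12 = 3·(3^m + 6) − 12 = 3^{m+1} + 18 − 12 = 3^{m+1} + 6.
Hence u(k) = 3^k + 6 for every k ≥ 1, by induction.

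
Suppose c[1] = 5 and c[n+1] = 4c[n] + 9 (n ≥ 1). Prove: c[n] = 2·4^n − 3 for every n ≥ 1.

Base case: c[1] = 5, and 2·4^1 − 3 = 8 − 3 = 5.
Assume c[r] = 2·4^r − 3 for some r ≥ 1.
Then c[r+1] = 4c[r] + 9 = 4·(2·4^r − 3) + 9 = 8·4^r − 12 + 9 = 2·4^{r+1} − 3.
Hence c[n] = 2·4^n − 3 for every n ≥ 1, by induction.

c[n] = 2·4^n − 3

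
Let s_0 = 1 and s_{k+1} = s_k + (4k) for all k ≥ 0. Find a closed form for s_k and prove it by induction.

Claim: s_k = 2k^2 − 2k + 1.

Base case: s_0 = 1, and 2·0^2 − 2·0 + 1 = 1.
Assume s_r = 2r^2 − 2r + 1.
Then s_{r+1} = s_r + (4r) = (2r^2 − 2r + 1) + (4r) = 2r^2 + 2r + 1,
and 2·(r+1)^2 − 2·(r+1) + 1 = 2r^2 + 2r + 1.
By induction, s_k = 2k^2 − 2k + 1 for all k ≥ 0.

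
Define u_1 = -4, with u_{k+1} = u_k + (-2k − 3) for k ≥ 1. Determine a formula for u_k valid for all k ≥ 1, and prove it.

Claim: u_k = -k^2 − 2k − 1.

Base case: u_1 = -4, and -1^2 − 2·1 − 1 = -4.
Assume u_m = -m^2 − 2m − 1.
Then u_{m+1} = u_m + (-2m − 3) = (-m^2 − 2m − 1) + (-2m − 3) = -m^2 − 4m − 4,
and -(m+1)^2 − 2·(m+1) − 1 = -m^2 − 4m − 4.
By induction, u_k = -k^2 − 2k − 1 for all k ≥ 1.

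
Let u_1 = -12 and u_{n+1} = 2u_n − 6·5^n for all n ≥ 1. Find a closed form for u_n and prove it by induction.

Claim: u_n = -2^n − 2·5^n.

Base case: u_1 = -12, and -2^1 − 2·5^1 = -2 − 10 = -12.
Assume u_k = -2^k − 2·5^k for some k ≥ 1.
Then u_{k+1} = 2u_k − 6·5^k = 2·(-2^k − 2·5^k) − 6·5^k = -2^{k+1} − 4·5^k − 6·5^k = -2^{k+1} − 10·5^k = -2^{k+1} − 2·5^{k+1}.
This completes the inductive step, so u_n = -2^n − 2·5^n for all n ≥ 1.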